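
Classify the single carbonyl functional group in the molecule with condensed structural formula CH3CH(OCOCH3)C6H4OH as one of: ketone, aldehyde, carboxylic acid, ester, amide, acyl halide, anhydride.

ester

The carbonyl is in the CH(OCOCH3) segment: pendant –OC(=O)CH3: an acyloxy group → ester.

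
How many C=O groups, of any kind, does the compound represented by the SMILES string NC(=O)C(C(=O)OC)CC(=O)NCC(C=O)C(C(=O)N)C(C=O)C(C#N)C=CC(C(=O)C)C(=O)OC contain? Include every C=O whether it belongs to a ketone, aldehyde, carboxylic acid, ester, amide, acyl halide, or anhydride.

8

H2NCO: amide, 1 C=O (running total 1).
CH(COOCH3): ester, 1 C=O (running total 2).
CH2CONHCH2: amide, 1 C=O (running total 3).
CH(CHO): aldehyde, 1 C=O (running total 4).
CH(CONH2): amide, 1 C=O (running total 5).
CH(CHO): aldehyde, 1 C=O (running total 6).
CH(COCH3): ketone, 1 C=O (running total 7).
COOCH3: ester, 1 C=O (running total 8).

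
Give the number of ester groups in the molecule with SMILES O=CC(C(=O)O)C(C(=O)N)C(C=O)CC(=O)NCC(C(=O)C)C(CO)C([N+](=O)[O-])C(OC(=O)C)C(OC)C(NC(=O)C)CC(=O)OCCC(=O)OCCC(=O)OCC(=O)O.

Taking each segment in turn:
  OHC: terminal –CHO: carbonyl C bonded to H and C → aldehyde.
  CH(COOH): pendant –COOH: carbonyl C bonded to C and –OH → carboxylic acid.
  CH(CONH2): pendant –CONH2: carbonyl C bonded to C and N → amide.
  CH(CHO): pendant –CHO: carbonyl C bonded to C and H → aldehyde.
  CH2CONHCH2: –C(=O)–N– linkage → amide (the N is not an amine).
  CH(COCH3): pendant –COCH3: carbonyl C bonded to two carbons → ketone.
  CH(CH2OH): pendant –CH2OH on an sp³ backbone C → alcohol.
  CH(NO2): –NO2 on an sp³ carbon → nitro (the N=O is not a carbonyl).
  CH(OCOCH3): pendant –OC(=O)CH3: an acyloxy group → ester.
  CH(OCH3): pendant –OCH3: C–O–C with sp³ C, no adjacent C=O → ether.
  CH(NHCOCH3): pendant –NHC(=O)CH3: N bonded to a carbonyl → amide (not amine).
  CH2COOCH2: –C(=O)–O–C with C on the carbonyl side → ester.
  CH2COOCH2: –C(=O)–O–C with C on the carbonyl side → ester.
  CH2COOCH2: –C(=O)–O–C with C on the carbonyl side → ester.
  COOH: –COOH: carbonyl C bonded to –OH and C → carboxylic acid (the –OH is not a separate alcohol).
Ester appears at: CH(OCOCH3), CH2COOCH2, CH2COOCH2, CH2COOCH2 → 4.

4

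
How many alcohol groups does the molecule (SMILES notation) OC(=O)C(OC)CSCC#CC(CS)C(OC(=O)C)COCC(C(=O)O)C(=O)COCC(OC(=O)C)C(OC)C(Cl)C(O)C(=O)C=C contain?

Taking each segment in turn:
  HOOC: –COOH: carbonyl C bonded to –OH and C → carboxylic acid (the –OH is not a separate alcohol).
  CH(OCH3): pendant –OCH3: C–O–C with sp³ C, no adjacent C=O → ether.
  CH2SCH2: C–S–C linkage → sulfide (thioether).
  C≡C: C≡C triple bond → alkyne.
  CH(CH2SH): pendant –CH2SH → thiol.
  CH(OCOCH3): pendant –OC(=O)CH3: an acyloxy group → ester.
  CH2OCH2: C–O–C with sp³ carbons on both sides and no adjacent C=O → ether.
  CH(COOH): pendant –COOH: carbonyl C bonded to C and –OH → carboxylic acid.
  CO: –C(=O)– with carbon on both sides → ketone.
  CH2OCH2: C–O–C with sp³ carbons on both sides and no adjacent C=O → ether.
  CH(OCOCH3): pendant –OC(=O)CH3: an acyloxy group → ester.
  CH(OCH3): pendant –OCH3: C–O–C with sp³ C, no adjacent C=O → ether.
  CH(Cl): halogen on an sp³ carbon → alkyl halide.
  CH(OH): –OH on an sp³ carbon → alcohol (secondary).
  CO: –C(=O)– with carbon on both sides → ketone.
  CH=CH2: C=C double bond → alkene.
Alcohol appears at: CH(OH) → 1.

1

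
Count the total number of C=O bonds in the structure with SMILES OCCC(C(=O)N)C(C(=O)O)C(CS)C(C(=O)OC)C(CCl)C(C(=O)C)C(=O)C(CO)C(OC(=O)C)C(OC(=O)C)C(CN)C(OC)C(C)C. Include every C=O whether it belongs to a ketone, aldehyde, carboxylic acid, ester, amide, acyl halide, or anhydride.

7

CH(CONH2): amide, 1 C=O (running total 1).
CH(COOH): carboxylic acid, 1 C=O (running total 2).
CH(COOCH3): ester, 1 C=O (running total 3).
CH(COCH3): ketone, 1 C=O (running total 4).
CO: ketone, 1 C=O (running total 5).
CH(OCOCH3): ester, 1 C=O (running total 6).
CH(OCOCH3): ester, 1 C=O (running total 7).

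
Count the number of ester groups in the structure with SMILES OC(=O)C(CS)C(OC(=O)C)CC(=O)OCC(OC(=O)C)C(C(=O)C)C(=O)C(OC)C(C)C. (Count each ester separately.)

3

Taking each segment in turn:
  HOOC: –COOH: carbonyl C bonded to –OH and C → carboxylic acid (the –OH is not a separate alcohol).
  CH(CH2SH): pendant –CH2SH → thiol.
  CH(OCOCH3): pendant –OC(=O)CH3: an acyloxy group → ester.
  CH2COOCH2: –C(=O)–O–C with C on the carbonyl side → ester.
  CH(OCOCH3): pendant –OC(=O)CH3: an acyloxy group → ester.
  CH(COCH3): pendant –COCH3: carbonyl C bonded to two carbons → ketone.
  CO: –C(=O)– with carbon on both sides → ketone.
  CH(OCH3): pendant –OCH3: C–O–C with sp³ C, no adjacent C=O → ether.
Ester appears at: CH(OCOCH3), CH2COOCH2, CH(OCOCH3) → 3.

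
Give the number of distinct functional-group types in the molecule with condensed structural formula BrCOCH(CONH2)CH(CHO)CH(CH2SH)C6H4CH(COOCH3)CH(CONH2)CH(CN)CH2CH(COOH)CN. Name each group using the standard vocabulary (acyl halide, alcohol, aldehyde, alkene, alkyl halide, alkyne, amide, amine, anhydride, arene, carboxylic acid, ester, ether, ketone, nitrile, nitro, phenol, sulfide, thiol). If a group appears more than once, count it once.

Working along the chain:
  BrCO: –C(=O)Br: carbonyl C bonded to C and to a halogen → acyl halide (not alkyl halide).
  CH(CONH2): pendant –CONH2: carbonyl C bonded to C and N → amide.
  CH(CHO): pendant –CHO: carbonyl C bonded to C and H → aldehyde.
  CH(CH2SH): pendant –CH2SH → thiol.
  C6H4: para-disubstituted benzene ring → arene.
  CH(COOCH3): pendant –COOCH3: carbonyl C bonded to C and –OCH3 → ester.
  CH(CONH2): pendant –CONH2: carbonyl C bonded to C and N → amide.
  CH(CN): pendant –C≡N: nitrile.
  CH(COOH): pendant –COOH: carbonyl C bonded to C and –OH → carboxylic acid.
  CN: –C≡N: carbon triple-bonded to nitrogen → nitrile.
Distinct types present: acyl halide, aldehyde, amide, arene, carboxylic acid, ester, nitrile, thiol.

8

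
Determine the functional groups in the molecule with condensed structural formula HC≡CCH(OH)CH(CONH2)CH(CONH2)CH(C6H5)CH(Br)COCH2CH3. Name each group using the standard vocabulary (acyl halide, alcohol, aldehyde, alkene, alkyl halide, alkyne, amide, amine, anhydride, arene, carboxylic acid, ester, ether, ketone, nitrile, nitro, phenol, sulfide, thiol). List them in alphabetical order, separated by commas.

alcohol, alkyl halide, alkyne, amide, arene, ketone

Taking each segment in turn:
  HC≡C: C≡C triple bond → alkyne.
  CH(OH): –OH on an sp³ carbon → alcohol (secondary).
  CH(CONH2): pendant –CONH2: carbonyl C bonded to C and N → amide.
  CH(CONH2): pendant –CONH2: carbonyl C bonded to C and N → amide.
  CH(C6H5): pendant –C6H5: benzene ring → arene.
  CH(Br): halogen on an sp³ carbon → alkyl halide.
  CO: –C(=O)– with carbon on both sides → ketone.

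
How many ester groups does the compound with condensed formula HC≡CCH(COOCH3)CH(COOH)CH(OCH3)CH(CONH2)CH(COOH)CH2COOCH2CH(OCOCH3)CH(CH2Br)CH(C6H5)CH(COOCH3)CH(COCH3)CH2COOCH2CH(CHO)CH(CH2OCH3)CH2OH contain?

5

Working along the chain:
  HC≡C: C≡C triple bond → alkyne.
  CH(COOCH3): pendant –COOCH3: carbonyl C bonded to C and –OCH3 → ester.
  CH(COOH): pendant –COOH: carbonyl C bonded to C and –OH → carboxylic acid.
  CH(OCH3): pendant –OCH3: C–O–C with sp³ C, no adjacent C=O → ether.
  CH(CONH2): pendant –CONH2: carbonyl C bonded to C and N → amide.
  CH(COOH): pendant –COOH: carbonyl C bonded to C and –OH → carboxylic acid.
  CH2COOCH2: –C(=O)–O–C with C on the carbonyl side → ester.
  CH(OCOCH3): pendant –OC(=O)CH3: an acyloxy group → ester.
  CH(CH2Br): pendant –CH2X: halogen on sp³ carbon → alkyl halide.
  CH(C6H5): pendant –C6H5: benzene ring → arene.
  CH(COOCH3): pendant –COOCH3: carbonyl C bonded to C and –OCH3 → ester.
  CH(COCH3): pendant –COCH3: carbonyl C bonded to two carbons → ketone.
  CH2COOCH2: –C(=O)–O–C with C on the carbonyl side → ester.
  CH(CHO): pendant –CHO: carbonyl C bonded to C and H → aldehyde.
  CH(CH2OCH3): pendant –CH2OCH3: C–O–C linkage → ether.
  CH2OH: –OH on an sp³ carbon → alcohol.
Ester appears at: CH(COOCH3), CH2COOCH2, CH(OCOCH3), CH(COOCH3), CH2COOCH2 → 5.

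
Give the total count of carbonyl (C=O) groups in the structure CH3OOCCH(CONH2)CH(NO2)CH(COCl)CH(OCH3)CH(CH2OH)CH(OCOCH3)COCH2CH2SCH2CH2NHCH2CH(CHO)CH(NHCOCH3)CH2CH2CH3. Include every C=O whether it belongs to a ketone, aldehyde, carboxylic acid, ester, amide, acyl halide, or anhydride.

CH3OOC: ester, 1 C=O (running total 1).
CH(CONH2): amide, 1 C=O (running total 2).
CH(COCl): acyl halide, 1 C=O (running total 3).
CH(OCOCH3): ester, 1 C=O (running total 4).
CO: ketone, 1 C=O (running total 5).
CH(CHO): aldehyde, 1 C=O (running total 6).
CH(NHCOCH3): amide, 1 C=O (running total 7).

7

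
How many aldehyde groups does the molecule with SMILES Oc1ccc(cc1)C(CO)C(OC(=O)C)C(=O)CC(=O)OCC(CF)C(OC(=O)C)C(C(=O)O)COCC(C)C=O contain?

Taking each segment in turn:
  HOC6H4: –OH attached directly to an aromatic ring → phenol (not alcohol); the ring itself is an arene.
  CH(CH2OH): pendant –CH2OH on an sp³ backbone C → alcohol.
  CH(OCOCH3): pendant –OC(=O)CH3: an acyloxy group → ester.
  CO: –C(=O)– with carbon on both sides → ketone.
  CH2COOCH2: –C(=O)–O–C with C on the carbonyl side → ester.
  CH(CH2F): pendant –CH2X: halogen on sp³ carbon → alkyl halide.
  CH(OCOCH3): pendant –OC(=O)CH3: an acyloxy group → ester.
  CH(COOH): pendant –COOH: carbonyl C bonded to C and –OH → carboxylic acid.
  CH2OCH2: C–O–C with sp³ carbons on both sides and no adjacent C=O → ether.
  CHO: terminal –CHO: carbonyl C bonded to H and C → aldehyde.
Aldehyde appears at: CHO → 1.

1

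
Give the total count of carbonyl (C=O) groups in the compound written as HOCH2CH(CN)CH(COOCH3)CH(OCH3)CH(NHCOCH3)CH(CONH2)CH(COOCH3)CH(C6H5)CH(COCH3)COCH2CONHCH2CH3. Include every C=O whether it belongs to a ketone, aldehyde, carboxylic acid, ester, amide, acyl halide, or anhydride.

7

CH(COOCH3): ester, 1 C=O (running total 1).
CH(NHCOCH3): amide, 1 C=O (running total 2).
CH(CONH2): amide, 1 C=O (running total 3).
CH(COOCH3): ester, 1 C=O (running total 4).
CH(COCH3): ketone, 1 C=O (running total 5).
CO: ketone, 1 C=O (running total 6).
CH2CONHCH2: amide, 1 C=O (running total 7).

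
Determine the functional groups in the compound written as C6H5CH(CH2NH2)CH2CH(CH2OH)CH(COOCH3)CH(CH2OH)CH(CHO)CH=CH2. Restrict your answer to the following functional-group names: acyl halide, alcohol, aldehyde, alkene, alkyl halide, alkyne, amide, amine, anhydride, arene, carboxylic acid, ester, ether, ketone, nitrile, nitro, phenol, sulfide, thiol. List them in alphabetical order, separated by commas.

Reading the structure from left to right:
  C6H5: C6H5– phenyl ring → arene.
  CH(CH2NH2): pendant –CH2NH2: N on sp³ C, no adjacent C=O → amine.
  CH(CH2OH): pendant –CH2OH on an sp³ backbone C → alcohol.
  CH(COOCH3): pendant –COOCH3: carbonyl C bonded to C and –OCH3 → ester.
  CH(CH2OH): pendant –CH2OH on an sp³ backbone C → alcohol.
  CH(CHO): pendant –CHO: carbonyl C bonded to C and H → aldehyde.
  CH=CH2: C=C double bond → alkene.

alcohol, aldehyde, alkene, amine, arene, ester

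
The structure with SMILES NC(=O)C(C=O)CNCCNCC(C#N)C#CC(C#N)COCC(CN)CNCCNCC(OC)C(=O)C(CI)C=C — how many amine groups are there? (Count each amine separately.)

5

Taking each segment in turn:
  H2NCO: –C(=O)NH2: carbonyl C bonded to C and to N → amide (the N is not a separate amine).
  CH(CHO): pendant –CHO: carbonyl C bonded to C and H → aldehyde.
  CH2NHCH2: C–N–C with sp³ carbons and no adjacent C=O → amine (secondary).
  CH2NHCH2: C–N–C with sp³ carbons and no adjacent C=O → amine (secondary).
  CH(CN): pendant –C≡N: nitrile.
  C≡C: C≡C triple bond → alkyne.
  CH(CN): pendant –C≡N: nitrile.
  CH2OCH2: C–O–C with sp³ carbons on both sides and no adjacent C=O → ether.
  CH(CH2NH2): pendant –CH2NH2: N on sp³ C, no adjacent C=O → amine.
  CH2NHCH2: C–N–C with sp³ carbons and no adjacent C=O → amine (secondary).
  CH2NHCH2: C–N–C with sp³ carbons and no adjacent C=O → amine (secondary).
  CH(OCH3): pendant –OCH3: C–O–C with sp³ C, no adjacent C=O → ether.
  CO: –C(=O)– with carbon on both sides → ketone.
  CH(CH2I): pendant –CH2X: halogen on sp³ carbon → alkyl halide.
  CH=CH2: C=C double bond → alkene.
Amine appears at: CH2NHCH2, CH2NHCH2, CH(CH2NH2), CH2NHCH2, CH2NHCH2 → 5.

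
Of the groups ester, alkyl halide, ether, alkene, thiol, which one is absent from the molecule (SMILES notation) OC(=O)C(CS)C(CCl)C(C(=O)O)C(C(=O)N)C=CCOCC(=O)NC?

alkene: present (CH=CH — C=C double bond → alkene).
thiol: present (CH(CH2SH) — pendant –CH2SH → thiol).
ether: present (CH2OCH2 — C–O–C with sp³ carbons on both sides and no adjacent C=O → ether).
alkyl halide: present (CH(CH2Cl) — pendant –CH2X: halogen on sp³ carbon → alkyl halide).
ester: no segment matches this pattern.

ester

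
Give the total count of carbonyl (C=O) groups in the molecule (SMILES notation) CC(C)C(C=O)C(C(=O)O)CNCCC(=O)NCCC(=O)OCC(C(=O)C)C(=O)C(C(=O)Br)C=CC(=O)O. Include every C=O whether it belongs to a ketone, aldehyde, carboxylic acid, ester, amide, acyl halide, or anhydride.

8

CH(CHO): aldehyde, 1 C=O (running total 1).
CH(COOH): carboxylic acid, 1 C=O (running total 2).
CH2CONHCH2: amide, 1 C=O (running total 3).
CH2COOCH2: ester, 1 C=O (running total 4).
CH(COCH3): ketone, 1 C=O (running total 5).
CO: ketone, 1 C=O (running total 6).
CH(COBr): acyl halide, 1 C=O (running total 7).
COOH: carboxylic acid, 1 C=O (running total 8).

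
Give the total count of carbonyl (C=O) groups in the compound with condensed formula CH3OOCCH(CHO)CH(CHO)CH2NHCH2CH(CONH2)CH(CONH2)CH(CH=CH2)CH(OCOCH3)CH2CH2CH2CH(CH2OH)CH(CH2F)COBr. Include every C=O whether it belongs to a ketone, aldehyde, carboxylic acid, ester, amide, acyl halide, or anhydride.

7

CH3OOC: ester, 1 C=O (running total 1).
CH(CHO): aldehyde, 1 C=O (running total 2).
CH(CHO): aldehyde, 1 C=O (running total 3).
CH(CONH2): amide, 1 C=O (running total 4).
CH(CONH2): amide, 1 C=O (running total 5).
CH(OCOCH3): ester, 1 C=O (running total 6).
COBr: acyl halide, 1 C=O (running total 7).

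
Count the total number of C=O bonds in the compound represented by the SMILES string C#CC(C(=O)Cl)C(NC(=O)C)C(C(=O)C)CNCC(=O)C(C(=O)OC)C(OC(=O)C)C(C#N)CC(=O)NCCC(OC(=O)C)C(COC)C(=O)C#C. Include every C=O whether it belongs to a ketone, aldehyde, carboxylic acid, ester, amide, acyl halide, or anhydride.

CH(COCl): acyl halide, 1 C=O (running total 1).
CH(NHCOCH3): amide, 1 C=O (running total 2).
CH(COCH3): ketone, 1 C=O (running total 3).
CO: ketone, 1 C=O (running total 4).
CH(COOCH3): ester, 1 C=O (running total 5).
CH(OCOCH3): ester, 1 C=O (running total 6).
CH2CONHCH2: amide, 1 C=O (running total 7).
CH(OCOCH3): ester, 1 C=O (running total 8).
CO: ketone, 1 C=O (running total 9).

9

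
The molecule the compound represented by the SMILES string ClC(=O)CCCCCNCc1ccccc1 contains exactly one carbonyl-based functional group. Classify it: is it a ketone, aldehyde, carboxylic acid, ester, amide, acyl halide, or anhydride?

The carbonyl is in the ClCO segment: –C(=O)Cl: carbonyl C bonded to C and to a halogen → acyl halide (not alkyl halide).

acyl halide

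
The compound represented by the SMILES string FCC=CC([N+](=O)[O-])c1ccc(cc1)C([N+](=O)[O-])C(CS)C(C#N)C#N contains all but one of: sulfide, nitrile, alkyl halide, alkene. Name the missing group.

alkene: present (CH=CH — C=C double bond → alkene).
alkyl halide: present (FCH2 — halogen on an sp³ carbon → alkyl halide).
nitrile: present (CH(CN) — pendant –C≡N: nitrile).
sulfide: no segment matches this pattern.

sulfide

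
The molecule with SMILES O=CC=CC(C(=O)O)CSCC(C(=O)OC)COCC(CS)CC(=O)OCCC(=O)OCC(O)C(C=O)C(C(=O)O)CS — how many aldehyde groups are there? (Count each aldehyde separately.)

Taking each segment in turn:
  OHC: terminal –CHO: carbonyl C bonded to H and C → aldehyde.
  CH=CH: C=C double bond → alkene.
  CH(COOH): pendant –COOH: carbonyl C bonded to C and –OH → carboxylic acid.
  CH2SCH2: C–S–C linkage → sulfide (thioether).
  CH(COOCH3): pendant –COOCH3: carbonyl C bonded to C and –OCH3 → ester.
  CH2OCH2: C–O–C with sp³ carbons on both sides and no adjacent C=O → ether.
  CH(CH2SH): pendant –CH2SH → thiol.
  CH2COOCH2: –C(=O)–O–C with C on the carbonyl side → ester.
  CH2COOCH2: –C(=O)–O–C with C on the carbonyl side → ester.
  CH(OH): –OH on an sp³ carbon → alcohol (secondary).
  CH(CHO): pendant –CHO: carbonyl C bonded to C and H → aldehyde.
  CH(COOH): pendant –COOH: carbonyl C bonded to C and –OH → carboxylic acid.
  CH2SH: –SH on an sp³ carbon → thiol.
Aldehyde appears at: OHC, CH(CHO) → 2.

2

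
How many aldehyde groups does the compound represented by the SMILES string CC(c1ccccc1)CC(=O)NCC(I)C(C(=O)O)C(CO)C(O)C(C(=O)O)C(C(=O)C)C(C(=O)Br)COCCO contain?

0

pendant –C6H5: benzene ring → arene.
–C(=O)–N– linkage → amide (the N is not an amine).
halogen on an sp³ carbon → alkyl halide.
pendant –COOH: carbonyl C bonded to C and –OH → carboxylic acid.
pendant –CH2OH on an sp³ backbone C → alcohol.
–OH on an sp³ carbon → alcohol (secondary).
pendant –COOH: carbonyl C bonded to C and –OH → carboxylic acid.
pendant –COCH3: carbonyl C bonded to two carbons → ketone.
pendant –C(=O)X: carbonyl C bonded to C and halogen → acyl halide.
C–O–C with sp³ carbons on both sides and no adjacent C=O → ether.
–OH on an sp³ carbon → alcohol.
No segment is a aldehyde: CH(COOH) is carboxylic acid, not aldehyde; CH(COOH) is carboxylic acid, not aldehyde; CH(COCH3) is ketone, not aldehyde. → 0.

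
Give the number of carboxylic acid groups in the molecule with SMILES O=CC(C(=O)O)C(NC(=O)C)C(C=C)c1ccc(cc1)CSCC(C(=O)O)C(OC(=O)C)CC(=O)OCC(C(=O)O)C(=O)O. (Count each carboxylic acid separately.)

Working along the chain:
  OHC: terminal –CHO: carbonyl C bonded to H and C → aldehyde.
  CH(COOH): pendant –COOH: carbonyl C bonded to C and –OH → carboxylic acid.
  CH(NHCOCH3): pendant –NHC(=O)CH3: N bonded to a carbonyl → amide (not amine).
  CH(CH=CH2): pendant –CH=CH2: C=C double bond → alkene.
  C6H4: para-disubstituted benzene ring → arene.
  CH2SCH2: C–S–C linkage → sulfide (thioether).
  CH(COOH): pendant –COOH: carbonyl C bonded to C and –OH → carboxylic acid.
  CH(OCOCH3): pendant –OC(=O)CH3: an acyloxy group → ester.
  CH2COOCH2: –C(=O)–O–C with C on the carbonyl side → ester.
  CH(COOH): pendant –COOH: carbonyl C bonded to C and –OH → carboxylic acid.
  COOH: –COOH: carbonyl C bonded to –OH and C → carboxylic acid (the –OH is not a separate alcohol).
Carboxylic acid appears at: CH(COOH), CH(COOH), CH(COOH), COOH → 4.

4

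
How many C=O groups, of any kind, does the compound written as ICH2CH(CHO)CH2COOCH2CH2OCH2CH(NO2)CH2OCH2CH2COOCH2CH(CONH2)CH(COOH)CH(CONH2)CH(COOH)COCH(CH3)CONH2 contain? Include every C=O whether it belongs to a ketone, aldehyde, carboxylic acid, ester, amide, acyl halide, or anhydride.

CH(CHO): aldehyde, 1 C=O (running total 1).
CH2COOCH2: ester, 1 C=O (running total 2).
CH2COOCH2: ester, 1 C=O (running total 3).
CH(CONH2): amide, 1 C=O (running total 4).
CH(COOH): carboxylic acid, 1 C=O (running total 5).
CH(CONH2): amide, 1 C=O (running total 6).
CH(COOH): carboxylic acid, 1 C=O (running total 7).
CO: ketone, 1 C=O (running total 8).
CONH2: amide, 1 C=O (running total 9).

9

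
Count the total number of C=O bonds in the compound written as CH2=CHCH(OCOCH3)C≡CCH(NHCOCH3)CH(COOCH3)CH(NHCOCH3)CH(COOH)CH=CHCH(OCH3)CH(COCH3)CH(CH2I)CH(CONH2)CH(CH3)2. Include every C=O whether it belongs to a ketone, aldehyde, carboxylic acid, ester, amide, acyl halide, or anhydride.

CH(OCOCH3): ester, 1 C=O (running total 1).
CH(NHCOCH3): amide, 1 C=O (running total 2).
CH(COOCH3): ester, 1 C=O (running total 3).
CH(NHCOCH3): amide, 1 C=O (running total 4).
CH(COOH): carboxylic acid, 1 C=O (running total 5).
CH(COCH3): ketone, 1 C=O (running total 6).
CH(CONH2): amide, 1 C=O (running total 7).

7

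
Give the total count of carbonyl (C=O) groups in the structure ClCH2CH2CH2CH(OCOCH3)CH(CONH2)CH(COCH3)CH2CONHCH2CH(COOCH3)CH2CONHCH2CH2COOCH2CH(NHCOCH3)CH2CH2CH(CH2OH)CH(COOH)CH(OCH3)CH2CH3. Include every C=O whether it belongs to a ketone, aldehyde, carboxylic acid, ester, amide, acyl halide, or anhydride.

9

CH(OCOCH3): ester, 1 C=O (running total 1).
CH(CONH2): amide, 1 C=O (running total 2).
CH(COCH3): ketone, 1 C=O (running total 3).
CH2CONHCH2: amide, 1 C=O (running total 4).
CH(COOCH3): ester, 1 C=O (running total 5).
CH2CONHCH2: amide, 1 C=O (running total 6).
CH2COOCH2: ester, 1 C=O (running total 7).
CH(NHCOCH3): amide, 1 C=O (running total 8).
CH(COOH): carboxylic acid, 1 C=O (running total 9).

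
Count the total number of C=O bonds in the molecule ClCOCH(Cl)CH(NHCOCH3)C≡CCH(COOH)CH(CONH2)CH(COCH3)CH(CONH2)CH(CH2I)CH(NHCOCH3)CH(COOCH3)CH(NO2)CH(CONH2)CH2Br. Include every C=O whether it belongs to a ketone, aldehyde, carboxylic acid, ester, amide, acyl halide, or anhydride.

9

ClCO: acyl halide, 1 C=O (running total 1).
CH(NHCOCH3): amide, 1 C=O (running total 2).
CH(COOH): carboxylic acid, 1 C=O (running total 3).
CH(CONH2): amide, 1 C=O (running total 4).
CH(COCH3): ketone, 1 C=O (running total 5).
CH(CONH2): amide, 1 C=O (running total 6).
CH(NHCOCH3): amide, 1 C=O (running total 7).
CH(COOCH3): ester, 1 C=O (running total 8).
CH(CONH2): amide, 1 C=O (running total 9).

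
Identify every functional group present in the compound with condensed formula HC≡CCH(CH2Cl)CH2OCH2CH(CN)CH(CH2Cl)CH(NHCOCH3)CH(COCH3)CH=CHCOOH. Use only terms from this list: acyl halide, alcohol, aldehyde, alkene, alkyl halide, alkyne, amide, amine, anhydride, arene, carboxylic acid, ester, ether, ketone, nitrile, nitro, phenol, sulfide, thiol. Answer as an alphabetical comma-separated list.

Working along the chain:
  HC≡C: C≡C triple bond → alkyne.
  CH(CH2Cl): pendant –CH2X: halogen on sp³ carbon → alkyl halide.
  CH2OCH2: C–O–C with sp³ carbons on both sides and no adjacent C=O → ether.
  CH(CN): pendant –C≡N: nitrile.
  CH(CH2Cl): pendant –CH2X: halogen on sp³ carbon → alkyl halide.
  CH(NHCOCH3): pendant –NHC(=O)CH3: N bonded to a carbonyl → amide (not amine).
  CH(COCH3): pendant –COCH3: carbonyl C bonded to two carbons → ketone.
  CH=CH: C=C double bond → alkene.
  COOH: –COOH: carbonyl C bonded to –OH and C → carboxylic acid (the –OH is not a separate alcohol).

alkene, alkyl halide, alkyne, amide, carboxylic acid, ether, ketone, nitrile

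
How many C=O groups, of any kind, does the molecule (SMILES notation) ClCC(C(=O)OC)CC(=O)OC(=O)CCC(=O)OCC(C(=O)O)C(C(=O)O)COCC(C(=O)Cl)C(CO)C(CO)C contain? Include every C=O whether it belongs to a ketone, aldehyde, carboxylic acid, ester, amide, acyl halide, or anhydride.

7

CH(COOCH3): ester, 1 C=O (running total 1).
CH2CO-O-COCH2: anhydride, 2 C=O (running total 3).
CH2COOCH2: ester, 1 C=O (running total 4).
CH(COOH): carboxylic acid, 1 C=O (running total 5).
CH(COOH): carboxylic acid, 1 C=O (running total 6).
CH(COCl): acyl halide, 1 C=O (running total 7).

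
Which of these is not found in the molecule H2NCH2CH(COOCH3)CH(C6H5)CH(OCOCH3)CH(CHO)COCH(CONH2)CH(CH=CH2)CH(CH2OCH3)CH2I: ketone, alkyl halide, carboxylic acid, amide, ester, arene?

carboxylic acid

ketone: present (CO — –C(=O)– with carbon on both sides → ketone).
ester: present (CH(COOCH3) — pendant –COOCH3: carbonyl C bonded to C and –OCH3 → ester).
alkyl halide: present (CH2I — halogen on an sp³ carbon → alkyl halide).
amide: present (CH(CONH2) — pendant –CONH2: carbonyl C bonded to C and N → amide).
arene: present (CH(C6H5) — pendant –C6H5: benzene ring → arene).
carboxylic acid: absent. In each of CH(COOCH3) and CH(OCOCH3), the acyl oxygen is bonded to carbon (–O–C), not to H, so this is an ester. In CH(CONH2), the carbonyl is bonded to nitrogen, not to –OH; that is an amide.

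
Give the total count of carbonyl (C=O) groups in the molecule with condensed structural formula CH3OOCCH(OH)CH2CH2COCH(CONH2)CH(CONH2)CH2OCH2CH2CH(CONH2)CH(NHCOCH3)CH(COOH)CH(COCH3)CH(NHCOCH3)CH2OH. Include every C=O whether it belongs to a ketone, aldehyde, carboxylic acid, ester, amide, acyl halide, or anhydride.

9

CH3OOC: ester, 1 C=O (running total 1).
CO: ketone, 1 C=O (running total 2).
CH(CONH2): amide, 1 C=O (running total 3).
CH(CONH2): amide, 1 C=O (running total 4).
CH(CONH2): amide, 1 C=O (running total 5).
CH(NHCOCH3): amide, 1 C=O (running total 6).
CH(COOH): carboxylic acid, 1 C=O (running total 7).
CH(COCH3): ketone, 1 C=O (running total 8).
CH(NHCOCH3): amide, 1 C=O (running total 9).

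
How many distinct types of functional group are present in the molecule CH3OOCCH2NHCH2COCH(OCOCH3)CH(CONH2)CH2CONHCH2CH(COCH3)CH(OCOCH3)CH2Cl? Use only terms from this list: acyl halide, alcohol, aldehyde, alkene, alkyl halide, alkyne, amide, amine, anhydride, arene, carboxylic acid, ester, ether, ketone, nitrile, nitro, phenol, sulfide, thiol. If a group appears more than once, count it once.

5

Reading the structure from left to right:
  CH3OOC: CH3O–C(=O)–: carbonyl C bonded to C and to –OCH3 → ester (not ketone + ether).
  CH2NHCH2: C–N–C with sp³ carbons and no adjacent C=O → amine (secondary).
  CO: –C(=O)– with carbon on both sides → ketone.
  CH(OCOCH3): pendant –OC(=O)CH3: an acyloxy group → ester.
  CH(CONH2): pendant –CONH2: carbonyl C bonded to C and N → amide.
  CH2CONHCH2: –C(=O)–N– linkage → amide (the N is not an amine).
  CH(COCH3): pendant –COCH3: carbonyl C bonded to two carbons → ketone.
  CH(OCOCH3): pendant –OC(=O)CH3: an acyloxy group → ester.
  CH2Cl: halogen on an sp³ carbon → alkyl halide.
Distinct types present: alkyl halide, amide, amine, ester, ketone.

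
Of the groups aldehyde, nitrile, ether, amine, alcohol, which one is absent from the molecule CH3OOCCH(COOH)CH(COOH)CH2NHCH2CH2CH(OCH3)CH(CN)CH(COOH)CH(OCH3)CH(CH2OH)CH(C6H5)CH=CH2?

nitrile: present (CH(CN) — pendant –C≡N: nitrile).
amine: present (CH2NHCH2 — C–N–C with sp³ carbons and no adjacent C=O → amine (secondary)).
ether: present (CH(OCH3) — pendant –OCH3: C–O–C with sp³ C, no adjacent C=O → ether).
alcohol: present (CH(CH2OH) — pendant –CH2OH on an sp³ backbone C → alcohol).
aldehyde: absent. In CH(COOH), the carbonyl carbon bears –OH, not –H, so it is a carboxylic acid.

aldehyde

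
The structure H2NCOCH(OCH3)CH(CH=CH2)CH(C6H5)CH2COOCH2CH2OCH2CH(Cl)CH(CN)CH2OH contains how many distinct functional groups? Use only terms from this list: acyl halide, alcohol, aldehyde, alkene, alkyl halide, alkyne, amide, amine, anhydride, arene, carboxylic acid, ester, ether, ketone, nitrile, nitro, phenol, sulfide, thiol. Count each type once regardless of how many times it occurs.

8

Working along the chain:
  H2NCO: –C(=O)NH2: carbonyl C bonded to C and to N → amide (the N is not a separate amine).
  CH(OCH3): pendant –OCH3: C–O–C with sp³ C, no adjacent C=O → ether.
  CH(CH=CH2): pendant –CH=CH2: C=C double bond → alkene.
  CH(C6H5): pendant –C6H5: benzene ring → arene.
  CH2COOCH2: –C(=O)–O–C with C on the carbonyl side → ester.
  CH2OCH2: C–O–C with sp³ carbons on both sides and no adjacent C=O → ether.
  CH(Cl): halogen on an sp³ carbon → alkyl halide.
  CH(CN): pendant –C≡N: nitrile.
  CH2OH: –OH on an sp³ carbon → alcohol.
Distinct types present: alcohol, alkene, alkyl halide, amide, arene, ester, ether, nitrile.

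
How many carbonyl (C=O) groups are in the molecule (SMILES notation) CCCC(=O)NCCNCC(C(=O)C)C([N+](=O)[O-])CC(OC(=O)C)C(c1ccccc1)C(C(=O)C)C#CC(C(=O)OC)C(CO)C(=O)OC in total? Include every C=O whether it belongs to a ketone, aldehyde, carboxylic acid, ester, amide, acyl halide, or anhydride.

6

CH2CONHCH2: amide, 1 C=O (running total 1).
CH(COCH3): ketone, 1 C=O (running total 2).
CH(OCOCH3): ester, 1 C=O (running total 3).
CH(COCH3): ketone, 1 C=O (running total 4).
CH(COOCH3): ester, 1 C=O (running total 5).
COOCH3: ester, 1 C=O (running total 6).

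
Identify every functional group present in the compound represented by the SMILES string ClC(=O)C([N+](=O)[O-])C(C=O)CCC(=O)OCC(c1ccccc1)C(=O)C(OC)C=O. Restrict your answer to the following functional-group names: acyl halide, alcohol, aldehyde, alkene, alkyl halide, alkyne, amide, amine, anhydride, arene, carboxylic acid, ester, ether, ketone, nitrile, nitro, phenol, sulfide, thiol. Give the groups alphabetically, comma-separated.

Taking each segment in turn:
  ClCO: –C(=O)Cl: carbonyl C bonded to C and to a halogen → acyl halide (not alkyl halide).
  CH(NO2): –NO2 on an sp³ carbon → nitro (the N=O is not a carbonyl).
  CH(CHO): pendant –CHO: carbonyl C bonded to C and H → aldehyde.
  CH2COOCH2: –C(=O)–O–C with C on the carbonyl side → ester.
  CH(C6H5): pendant –C6H5: benzene ring → arene.
  CO: –C(=O)– with carbon on both sides → ketone.
  CH(OCH3): pendant –OCH3: C–O–C with sp³ C, no adjacent C=O → ether.
  CHO: terminal –CHO: carbonyl C bonded to H and C → aldehyde.

acyl halide, aldehyde, arene, ester, ether, ketone, nitro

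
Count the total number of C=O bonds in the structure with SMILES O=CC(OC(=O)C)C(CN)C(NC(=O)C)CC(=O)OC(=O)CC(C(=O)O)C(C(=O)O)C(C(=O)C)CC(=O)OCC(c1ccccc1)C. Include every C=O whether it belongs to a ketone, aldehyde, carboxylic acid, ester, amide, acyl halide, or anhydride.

9

OHC: aldehyde, 1 C=O (running total 1).
CH(OCOCH3): ester, 1 C=O (running total 2).
CH(NHCOCH3): amide, 1 C=O (running total 3).
CH2CO-O-COCH2: anhydride, 2 C=O (running total 5).
CH(COOH): carboxylic acid, 1 C=O (running total 6).
CH(COOH): carboxylic acid, 1 C=O (running total 7).
CH(COCH3): ketone, 1 C=O (running total 8).
CH2COOCH2: ester, 1 C=O (running total 9).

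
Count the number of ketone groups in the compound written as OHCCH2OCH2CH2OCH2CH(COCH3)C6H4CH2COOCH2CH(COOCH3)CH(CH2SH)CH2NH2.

Taking each segment in turn:
  OHC: terminal –CHO: carbonyl C bonded to H and C → aldehyde.
  CH2OCH2: C–O–C with sp³ carbons on both sides and no adjacent C=O → ether.
  CH2OCH2: C–O–C with sp³ carbons on both sides and no adjacent C=O → ether.
  CH(COCH3): pendant –COCH3: carbonyl C bonded to two carbons → ketone.
  C6H4: para-disubstituted benzene ring → arene.
  CH2COOCH2: –C(=O)–O–C with C on the carbonyl side → ester.
  CH(COOCH3): pendant –COOCH3: carbonyl C bonded to C and –OCH3 → ester.
  CH(CH2SH): pendant –CH2SH → thiol.
  CH2NH2: –NH2 on an sp³ carbon with no adjacent C=O → amine.
Ketone appears at: CH(COCH3) → 1.

1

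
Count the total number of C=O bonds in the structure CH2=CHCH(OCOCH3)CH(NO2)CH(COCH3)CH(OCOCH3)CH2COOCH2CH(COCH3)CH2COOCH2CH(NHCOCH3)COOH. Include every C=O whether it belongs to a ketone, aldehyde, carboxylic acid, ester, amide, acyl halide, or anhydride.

CH(OCOCH3): ester, 1 C=O (running total 1).
CH(COCH3): ketone, 1 C=O (running total 2).
CH(OCOCH3): ester, 1 C=O (running total 3).
CH2COOCH2: ester, 1 C=O (running total 4).
CH(COCH3): ketone, 1 C=O (running total 5).
CH2COOCH2: ester, 1 C=O (running total 6).
CH(NHCOCH3): amide, 1 C=O (running total 7).
COOH: carboxylic acid, 1 C=O (running total 8).

8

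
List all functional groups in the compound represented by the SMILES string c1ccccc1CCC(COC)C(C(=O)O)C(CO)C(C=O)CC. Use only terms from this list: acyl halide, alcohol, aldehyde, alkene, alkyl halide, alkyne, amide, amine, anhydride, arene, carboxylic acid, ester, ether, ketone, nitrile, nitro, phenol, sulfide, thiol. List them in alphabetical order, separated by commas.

Taking each segment in turn:
  C6H5: C6H5– phenyl ring → arene.
  CH(CH2OCH3): pendant –CH2OCH3: C–O–C linkage → ether.
  CH(COOH): pendant –COOH: carbonyl C bonded to C and –OH → carboxylic acid.
  CH(CH2OH): pendant –CH2OH on an sp³ backbone C → alcohol.
  CH(CHO): pendant –CHO: carbonyl C bonded to C and H → aldehyde.

alcohol, aldehyde, arene, carboxylic acid, ether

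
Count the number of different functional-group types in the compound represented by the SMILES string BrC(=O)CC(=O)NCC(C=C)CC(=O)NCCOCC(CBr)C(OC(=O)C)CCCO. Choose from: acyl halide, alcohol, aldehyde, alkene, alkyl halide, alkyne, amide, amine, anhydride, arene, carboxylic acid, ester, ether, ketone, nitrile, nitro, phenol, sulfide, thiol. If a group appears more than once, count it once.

–C(=O)Br: carbonyl C bonded to C and to a halogen → acyl halide (not alkyl halide).
–C(=O)–N– linkage → amide (the N is not an amine).
pendant –CH=CH2: C=C double bond → alkene.
–C(=O)–N– linkage → amide (the N is not an amine).
C–O–C with sp³ carbons on both sides and no adjacent C=O → ether.
pendant –CH2X: halogen on sp³ carbon → alkyl halide.
pendant –OC(=O)CH3: an acyloxy group → ester.
–OH on an sp³ carbon → alcohol.
Distinct types present: acyl halide, alcohol, alkene, alkyl halide, amide, ester, ether.

7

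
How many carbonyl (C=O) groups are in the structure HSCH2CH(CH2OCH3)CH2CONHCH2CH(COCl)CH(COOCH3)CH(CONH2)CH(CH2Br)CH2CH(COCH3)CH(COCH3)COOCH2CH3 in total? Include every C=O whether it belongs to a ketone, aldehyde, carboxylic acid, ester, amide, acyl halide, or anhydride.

CH2CONHCH2: amide, 1 C=O (running total 1).
CH(COCl): acyl halide, 1 C=O (running total 2).
CH(COOCH3): ester, 1 C=O (running total 3).
CH(CONH2): amide, 1 C=O (running total 4).
CH(COCH3): ketone, 1 C=O (running total 5).
CH(COCH3): ketone, 1 C=O (running total 6).
COOCH2CH3: ester, 1 C=O (running total 7).

7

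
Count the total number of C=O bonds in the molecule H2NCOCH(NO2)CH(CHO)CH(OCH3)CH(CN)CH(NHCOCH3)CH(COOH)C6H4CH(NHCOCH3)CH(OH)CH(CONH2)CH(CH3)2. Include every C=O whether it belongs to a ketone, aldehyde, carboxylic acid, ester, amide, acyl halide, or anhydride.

H2NCO: amide, 1 C=O (running total 1).
CH(CHO): aldehyde, 1 C=O (running total 2).
CH(NHCOCH3): amide, 1 C=O (running total 3).
CH(COOH): carboxylic acid, 1 C=O (running total 4).
CH(NHCOCH3): amide, 1 C=O (running total 5).
CH(CONH2): amide, 1 C=O (running total 6).

6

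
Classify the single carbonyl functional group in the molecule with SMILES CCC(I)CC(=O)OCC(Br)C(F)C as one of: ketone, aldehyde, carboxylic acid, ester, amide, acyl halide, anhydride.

ester

The carbonyl is in the CH2COOCH2 segment: –C(=O)–O–C with C on the carbonyl side → ester.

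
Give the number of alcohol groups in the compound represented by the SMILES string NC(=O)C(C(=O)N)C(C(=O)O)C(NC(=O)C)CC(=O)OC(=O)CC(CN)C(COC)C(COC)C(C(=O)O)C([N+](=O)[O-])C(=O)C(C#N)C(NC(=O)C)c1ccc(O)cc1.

0

–C(=O)NH2: carbonyl C bonded to C and to N → amide (the N is not a separate amine).
pendant –CONH2: carbonyl C bonded to C and N → amide.
pendant –COOH: carbonyl C bonded to C and –OH → carboxylic acid.
pendant –NHC(=O)CH3: N bonded to a carbonyl → amide (not amine).
two acyl groups sharing one oxygen, –C(=O)–O–C(=O)– → anhydride.
pendant –CH2NH2: N on sp³ C, no adjacent C=O → amine.
pendant –CH2OCH3: C–O–C linkage → ether.
pendant –CH2OCH3: C–O–C linkage → ether.
pendant –COOH: carbonyl C bonded to C and –OH → carboxylic acid.
–NO2 on an sp³ carbon → nitro (the N=O is not a carbonyl).
–C(=O)– with carbon on both sides → ketone.
pendant –C≡N: nitrile.
pendant –NHC(=O)CH3: N bonded to a carbonyl → amide (not amine).
–OH attached directly to an aromatic ring → phenol (not alcohol); the ring itself is an arene.
No segment is a alcohol: CH(COOH) is carboxylic acid, not alcohol; CH(CH2OCH3) is ether, not alcohol; CH(CH2OCH3) is ether, not alcohol. → 0.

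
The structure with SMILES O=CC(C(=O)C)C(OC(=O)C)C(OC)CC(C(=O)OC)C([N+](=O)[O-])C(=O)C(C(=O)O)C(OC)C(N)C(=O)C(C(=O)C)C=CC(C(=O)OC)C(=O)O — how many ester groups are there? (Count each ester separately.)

3

Taking each segment in turn:
  OHC: terminal –CHO: carbonyl C bonded to H and C → aldehyde.
  CH(COCH3): pendant –COCH3: carbonyl C bonded to two carbons → ketone.
  CH(OCOCH3): pendant –OC(=O)CH3: an acyloxy group → ester.
  CH(OCH3): pendant –OCH3: C–O–C with sp³ C, no adjacent C=O → ether.
  CH(COOCH3): pendant –COOCH3: carbonyl C bonded to C and –OCH3 → ester.
  CH(NO2): –NO2 on an sp³ carbon → nitro (the N=O is not a carbonyl).
  CO: –C(=O)– with carbon on both sides → ketone.
  CH(COOH): pendant –COOH: carbonyl C bonded to C and –OH → carboxylic acid.
  CH(OCH3): pendant –OCH3: C–O–C with sp³ C, no adjacent C=O → ether.
  CH(NH2): –NH2 on an sp³ carbon with no adjacent C=O → amine.
  CO: –C(=O)– with carbon on both sides → ketone.
  CH(COCH3): pendant –COCH3: carbonyl C bonded to two carbons → ketone.
  CH=CH: C=C double bond → alkene.
  CH(COOCH3): pendant –COOCH3: carbonyl C bonded to C and –OCH3 → ester.
  COOH: –COOH: carbonyl C bonded to –OH and C → carboxylic acid (the –OH is not a separate alcohol).
Ester appears at: CH(OCOCH3), CH(COOCH3), CH(COOCH3) → 3.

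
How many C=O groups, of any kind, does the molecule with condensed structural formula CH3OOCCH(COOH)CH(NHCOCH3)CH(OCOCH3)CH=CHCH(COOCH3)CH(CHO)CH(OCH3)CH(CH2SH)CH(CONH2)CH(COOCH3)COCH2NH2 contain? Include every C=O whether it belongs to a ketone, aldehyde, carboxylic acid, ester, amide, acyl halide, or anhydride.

9

CH3OOC: ester, 1 C=O (running total 1).
CH(COOH): carboxylic acid, 1 C=O (running total 2).
CH(NHCOCH3): amide, 1 C=O (running total 3).
CH(OCOCH3): ester, 1 C=O (running total 4).
CH(COOCH3): ester, 1 C=O (running total 5).
CH(CHO): aldehyde, 1 C=O (running total 6).
CH(CONH2): amide, 1 C=O (running total 7).
CH(COOCH3): ester, 1 C=O (running total 8).
CO: ketone, 1 C=O (running total 9).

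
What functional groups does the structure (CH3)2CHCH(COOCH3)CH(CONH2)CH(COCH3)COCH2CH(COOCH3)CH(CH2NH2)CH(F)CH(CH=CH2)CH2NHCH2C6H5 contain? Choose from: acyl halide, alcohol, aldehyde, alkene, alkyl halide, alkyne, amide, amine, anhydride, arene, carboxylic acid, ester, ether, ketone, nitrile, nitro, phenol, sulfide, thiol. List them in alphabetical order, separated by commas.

alkene, alkyl halide, amide, amine, arene, ester, ketone

Working along the chain:
  CH(COOCH3): pendant –COOCH3: carbonyl C bonded to C and –OCH3 → ester.
  CH(CONH2): pendant –CONH2: carbonyl C bonded to C and N → amide.
  CH(COCH3): pendant –COCH3: carbonyl C bonded to two carbons → ketone.
  CO: –C(=O)– with carbon on both sides → ketone.
  CH(COOCH3): pendant –COOCH3: carbonyl C bonded to C and –OCH3 → ester.
  CH(CH2NH2): pendant –CH2NH2: N on sp³ C, no adjacent C=O → amine.
  CH(F): halogen on an sp³ carbon → alkyl halide.
  CH(CH=CH2): pendant –CH=CH2: C=C double bond → alkene.
  CH2NHCH2: C–N–C with sp³ carbons and no adjacent C=O → amine (secondary).
  C6H5: –C6H5 phenyl ring → arene.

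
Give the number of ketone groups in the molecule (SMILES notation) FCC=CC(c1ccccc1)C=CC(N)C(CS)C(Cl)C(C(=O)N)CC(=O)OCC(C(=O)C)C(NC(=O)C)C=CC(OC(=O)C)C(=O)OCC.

1

halogen on an sp³ carbon → alkyl halide.
C=C double bond → alkene.
pendant –C6H5: benzene ring → arene.
C=C double bond → alkene.
–NH2 on an sp³ carbon with no adjacent C=O → amine.
pendant –CH2SH → thiol.
halogen on an sp³ carbon → alkyl halide.
pendant –CONH2: carbonyl C bonded to C and N → amide.
–C(=O)–O–C with C on the carbonyl side → ester.
pendant –COCH3: carbonyl C bonded to two carbons → ketone.
pendant –NHC(=O)CH3: N bonded to a carbonyl → amide (not amine).
C=C double bond → alkene.
pendant –OC(=O)CH3: an acyloxy group → ester.
–C(=O)OCH2CH3: carbonyl C bonded to C and to –OEt → ester.
Ketone appears at: CH(COCH3) → 1.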